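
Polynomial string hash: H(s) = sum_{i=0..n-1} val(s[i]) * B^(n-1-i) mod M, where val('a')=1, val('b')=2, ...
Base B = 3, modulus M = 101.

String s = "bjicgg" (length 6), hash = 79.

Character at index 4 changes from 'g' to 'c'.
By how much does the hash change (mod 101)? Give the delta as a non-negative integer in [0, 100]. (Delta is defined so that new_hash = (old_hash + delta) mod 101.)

Answer: 89

Derivation:
Delta formula: (val(new) - val(old)) * B^(n-1-k) mod M
  val('c') - val('g') = 3 - 7 = -4
  B^(n-1-k) = 3^1 mod 101 = 3
  Delta = -4 * 3 mod 101 = 89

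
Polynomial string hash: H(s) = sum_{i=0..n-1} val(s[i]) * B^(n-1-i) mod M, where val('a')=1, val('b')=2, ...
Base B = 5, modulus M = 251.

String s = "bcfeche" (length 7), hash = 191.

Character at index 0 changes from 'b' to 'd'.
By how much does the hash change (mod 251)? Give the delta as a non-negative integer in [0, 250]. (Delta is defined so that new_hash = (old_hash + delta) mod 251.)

Answer: 126

Derivation:
Delta formula: (val(new) - val(old)) * B^(n-1-k) mod M
  val('d') - val('b') = 4 - 2 = 2
  B^(n-1-k) = 5^6 mod 251 = 63
  Delta = 2 * 63 mod 251 = 126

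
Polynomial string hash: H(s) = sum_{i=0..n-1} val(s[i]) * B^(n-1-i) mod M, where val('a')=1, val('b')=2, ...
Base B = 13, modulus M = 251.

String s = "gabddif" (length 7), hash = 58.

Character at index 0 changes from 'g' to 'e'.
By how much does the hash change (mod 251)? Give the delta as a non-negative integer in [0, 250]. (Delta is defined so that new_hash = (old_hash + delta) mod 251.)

Delta formula: (val(new) - val(old)) * B^(n-1-k) mod M
  val('e') - val('g') = 5 - 7 = -2
  B^(n-1-k) = 13^6 mod 251 = 79
  Delta = -2 * 79 mod 251 = 93

Answer: 93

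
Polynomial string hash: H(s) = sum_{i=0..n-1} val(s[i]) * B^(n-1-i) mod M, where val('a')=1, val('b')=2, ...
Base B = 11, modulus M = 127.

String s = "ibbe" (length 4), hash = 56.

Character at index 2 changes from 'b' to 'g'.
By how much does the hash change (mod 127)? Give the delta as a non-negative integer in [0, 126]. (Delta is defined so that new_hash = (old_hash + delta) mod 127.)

Delta formula: (val(new) - val(old)) * B^(n-1-k) mod M
  val('g') - val('b') = 7 - 2 = 5
  B^(n-1-k) = 11^1 mod 127 = 11
  Delta = 5 * 11 mod 127 = 55

Answer: 55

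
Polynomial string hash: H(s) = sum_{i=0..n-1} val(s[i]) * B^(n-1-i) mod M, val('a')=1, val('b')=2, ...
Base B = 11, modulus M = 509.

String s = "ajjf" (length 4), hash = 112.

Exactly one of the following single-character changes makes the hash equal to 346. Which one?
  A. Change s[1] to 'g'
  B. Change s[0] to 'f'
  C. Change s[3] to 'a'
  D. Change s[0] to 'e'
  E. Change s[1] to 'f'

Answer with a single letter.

Option A: s[1]='j'->'g', delta=(7-10)*11^2 mod 509 = 146, hash=112+146 mod 509 = 258
Option B: s[0]='a'->'f', delta=(6-1)*11^3 mod 509 = 38, hash=112+38 mod 509 = 150
Option C: s[3]='f'->'a', delta=(1-6)*11^0 mod 509 = 504, hash=112+504 mod 509 = 107
Option D: s[0]='a'->'e', delta=(5-1)*11^3 mod 509 = 234, hash=112+234 mod 509 = 346 <-- target
Option E: s[1]='j'->'f', delta=(6-10)*11^2 mod 509 = 25, hash=112+25 mod 509 = 137

Answer: D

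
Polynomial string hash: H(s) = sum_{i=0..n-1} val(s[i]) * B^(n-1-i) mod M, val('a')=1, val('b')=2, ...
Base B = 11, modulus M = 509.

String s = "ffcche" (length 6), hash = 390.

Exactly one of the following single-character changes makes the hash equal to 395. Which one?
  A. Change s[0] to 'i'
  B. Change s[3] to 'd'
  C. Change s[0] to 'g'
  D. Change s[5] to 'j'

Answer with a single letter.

Answer: D

Derivation:
Option A: s[0]='f'->'i', delta=(9-6)*11^5 mod 509 = 112, hash=390+112 mod 509 = 502
Option B: s[3]='c'->'d', delta=(4-3)*11^2 mod 509 = 121, hash=390+121 mod 509 = 2
Option C: s[0]='f'->'g', delta=(7-6)*11^5 mod 509 = 207, hash=390+207 mod 509 = 88
Option D: s[5]='e'->'j', delta=(10-5)*11^0 mod 509 = 5, hash=390+5 mod 509 = 395 <-- target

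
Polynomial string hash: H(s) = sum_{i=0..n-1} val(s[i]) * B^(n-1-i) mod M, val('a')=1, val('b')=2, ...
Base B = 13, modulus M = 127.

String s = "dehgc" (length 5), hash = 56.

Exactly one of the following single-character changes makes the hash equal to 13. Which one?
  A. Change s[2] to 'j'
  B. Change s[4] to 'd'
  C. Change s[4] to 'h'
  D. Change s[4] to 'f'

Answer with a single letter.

Option A: s[2]='h'->'j', delta=(10-8)*13^2 mod 127 = 84, hash=56+84 mod 127 = 13 <-- target
Option B: s[4]='c'->'d', delta=(4-3)*13^0 mod 127 = 1, hash=56+1 mod 127 = 57
Option C: s[4]='c'->'h', delta=(8-3)*13^0 mod 127 = 5, hash=56+5 mod 127 = 61
Option D: s[4]='c'->'f', delta=(6-3)*13^0 mod 127 = 3, hash=56+3 mod 127 = 59

Answer: A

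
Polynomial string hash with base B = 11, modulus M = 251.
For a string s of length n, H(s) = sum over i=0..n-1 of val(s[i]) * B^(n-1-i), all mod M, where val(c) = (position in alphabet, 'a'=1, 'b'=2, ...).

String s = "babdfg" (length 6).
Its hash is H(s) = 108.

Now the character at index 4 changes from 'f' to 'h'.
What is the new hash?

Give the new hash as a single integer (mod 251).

Answer: 130

Derivation:
val('f') = 6, val('h') = 8
Position k = 4, exponent = n-1-k = 1
B^1 mod M = 11^1 mod 251 = 11
Delta = (8 - 6) * 11 mod 251 = 22
New hash = (108 + 22) mod 251 = 130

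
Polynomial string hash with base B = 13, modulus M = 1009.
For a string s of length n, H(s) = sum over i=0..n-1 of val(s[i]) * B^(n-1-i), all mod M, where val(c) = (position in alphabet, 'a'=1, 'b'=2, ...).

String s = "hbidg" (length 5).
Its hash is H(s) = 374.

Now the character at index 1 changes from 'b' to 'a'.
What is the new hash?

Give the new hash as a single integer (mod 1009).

Answer: 195

Derivation:
val('b') = 2, val('a') = 1
Position k = 1, exponent = n-1-k = 3
B^3 mod M = 13^3 mod 1009 = 179
Delta = (1 - 2) * 179 mod 1009 = 830
New hash = (374 + 830) mod 1009 = 195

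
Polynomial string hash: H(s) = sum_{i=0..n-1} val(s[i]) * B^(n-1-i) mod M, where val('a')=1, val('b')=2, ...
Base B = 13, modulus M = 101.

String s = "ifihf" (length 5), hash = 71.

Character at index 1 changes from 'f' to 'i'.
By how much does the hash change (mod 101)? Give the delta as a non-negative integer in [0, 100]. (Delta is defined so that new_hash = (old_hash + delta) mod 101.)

Answer: 26

Derivation:
Delta formula: (val(new) - val(old)) * B^(n-1-k) mod M
  val('i') - val('f') = 9 - 6 = 3
  B^(n-1-k) = 13^3 mod 101 = 76
  Delta = 3 * 76 mod 101 = 26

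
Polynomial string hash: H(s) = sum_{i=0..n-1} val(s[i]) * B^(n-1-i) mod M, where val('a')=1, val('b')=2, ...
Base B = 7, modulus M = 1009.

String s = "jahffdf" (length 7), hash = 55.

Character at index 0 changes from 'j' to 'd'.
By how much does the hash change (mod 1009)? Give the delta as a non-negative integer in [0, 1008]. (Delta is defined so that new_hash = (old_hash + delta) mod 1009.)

Answer: 406

Derivation:
Delta formula: (val(new) - val(old)) * B^(n-1-k) mod M
  val('d') - val('j') = 4 - 10 = -6
  B^(n-1-k) = 7^6 mod 1009 = 605
  Delta = -6 * 605 mod 1009 = 406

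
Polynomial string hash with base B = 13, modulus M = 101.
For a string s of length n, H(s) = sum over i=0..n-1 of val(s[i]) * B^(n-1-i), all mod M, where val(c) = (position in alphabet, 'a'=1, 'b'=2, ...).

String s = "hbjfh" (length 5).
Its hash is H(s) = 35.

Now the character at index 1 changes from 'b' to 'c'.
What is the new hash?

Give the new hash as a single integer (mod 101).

val('b') = 2, val('c') = 3
Position k = 1, exponent = n-1-k = 3
B^3 mod M = 13^3 mod 101 = 76
Delta = (3 - 2) * 76 mod 101 = 76
New hash = (35 + 76) mod 101 = 10

Answer: 10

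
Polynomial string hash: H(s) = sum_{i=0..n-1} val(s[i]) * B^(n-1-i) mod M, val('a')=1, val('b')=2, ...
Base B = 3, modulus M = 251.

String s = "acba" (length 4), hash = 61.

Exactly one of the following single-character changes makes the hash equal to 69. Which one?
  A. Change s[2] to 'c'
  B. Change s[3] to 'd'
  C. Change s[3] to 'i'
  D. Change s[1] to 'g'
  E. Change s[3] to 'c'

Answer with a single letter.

Option A: s[2]='b'->'c', delta=(3-2)*3^1 mod 251 = 3, hash=61+3 mod 251 = 64
Option B: s[3]='a'->'d', delta=(4-1)*3^0 mod 251 = 3, hash=61+3 mod 251 = 64
Option C: s[3]='a'->'i', delta=(9-1)*3^0 mod 251 = 8, hash=61+8 mod 251 = 69 <-- target
Option D: s[1]='c'->'g', delta=(7-3)*3^2 mod 251 = 36, hash=61+36 mod 251 = 97
Option E: s[3]='a'->'c', delta=(3-1)*3^0 mod 251 = 2, hash=61+2 mod 251 = 63

Answer: C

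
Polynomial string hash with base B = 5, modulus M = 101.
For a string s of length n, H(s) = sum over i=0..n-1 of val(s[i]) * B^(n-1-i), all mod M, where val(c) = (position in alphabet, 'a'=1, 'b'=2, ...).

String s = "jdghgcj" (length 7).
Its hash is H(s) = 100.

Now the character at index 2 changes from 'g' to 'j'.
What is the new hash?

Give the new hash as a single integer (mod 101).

val('g') = 7, val('j') = 10
Position k = 2, exponent = n-1-k = 4
B^4 mod M = 5^4 mod 101 = 19
Delta = (10 - 7) * 19 mod 101 = 57
New hash = (100 + 57) mod 101 = 56

Answer: 56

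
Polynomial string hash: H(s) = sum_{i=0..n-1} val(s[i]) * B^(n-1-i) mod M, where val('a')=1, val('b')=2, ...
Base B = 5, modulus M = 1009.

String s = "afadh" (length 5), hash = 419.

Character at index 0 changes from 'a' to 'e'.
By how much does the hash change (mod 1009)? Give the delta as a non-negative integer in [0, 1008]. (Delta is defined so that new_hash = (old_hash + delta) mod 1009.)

Answer: 482

Derivation:
Delta formula: (val(new) - val(old)) * B^(n-1-k) mod M
  val('e') - val('a') = 5 - 1 = 4
  B^(n-1-k) = 5^4 mod 1009 = 625
  Delta = 4 * 625 mod 1009 = 482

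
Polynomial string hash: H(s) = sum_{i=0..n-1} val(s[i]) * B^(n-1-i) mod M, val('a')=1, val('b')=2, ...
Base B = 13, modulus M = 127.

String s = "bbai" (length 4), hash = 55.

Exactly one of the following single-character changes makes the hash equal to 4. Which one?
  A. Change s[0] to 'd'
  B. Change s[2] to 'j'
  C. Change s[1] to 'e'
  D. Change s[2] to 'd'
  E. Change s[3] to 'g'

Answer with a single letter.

Answer: A

Derivation:
Option A: s[0]='b'->'d', delta=(4-2)*13^3 mod 127 = 76, hash=55+76 mod 127 = 4 <-- target
Option B: s[2]='a'->'j', delta=(10-1)*13^1 mod 127 = 117, hash=55+117 mod 127 = 45
Option C: s[1]='b'->'e', delta=(5-2)*13^2 mod 127 = 126, hash=55+126 mod 127 = 54
Option D: s[2]='a'->'d', delta=(4-1)*13^1 mod 127 = 39, hash=55+39 mod 127 = 94
Option E: s[3]='i'->'g', delta=(7-9)*13^0 mod 127 = 125, hash=55+125 mod 127 = 53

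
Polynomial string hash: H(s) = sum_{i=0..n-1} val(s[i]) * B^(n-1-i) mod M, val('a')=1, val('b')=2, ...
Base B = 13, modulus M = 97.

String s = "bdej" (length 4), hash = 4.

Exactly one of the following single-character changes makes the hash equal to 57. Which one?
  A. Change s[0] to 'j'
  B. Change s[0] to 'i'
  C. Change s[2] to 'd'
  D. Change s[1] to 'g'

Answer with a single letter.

Option A: s[0]='b'->'j', delta=(10-2)*13^3 mod 97 = 19, hash=4+19 mod 97 = 23
Option B: s[0]='b'->'i', delta=(9-2)*13^3 mod 97 = 53, hash=4+53 mod 97 = 57 <-- target
Option C: s[2]='e'->'d', delta=(4-5)*13^1 mod 97 = 84, hash=4+84 mod 97 = 88
Option D: s[1]='d'->'g', delta=(7-4)*13^2 mod 97 = 22, hash=4+22 mod 97 = 26

Answer: B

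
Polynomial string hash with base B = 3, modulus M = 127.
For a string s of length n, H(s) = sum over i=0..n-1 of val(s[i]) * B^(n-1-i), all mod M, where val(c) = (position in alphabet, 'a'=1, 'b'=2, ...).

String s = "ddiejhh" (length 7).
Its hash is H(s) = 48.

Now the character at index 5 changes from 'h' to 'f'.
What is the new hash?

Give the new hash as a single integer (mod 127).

Answer: 42

Derivation:
val('h') = 8, val('f') = 6
Position k = 5, exponent = n-1-k = 1
B^1 mod M = 3^1 mod 127 = 3
Delta = (6 - 8) * 3 mod 127 = 121
New hash = (48 + 121) mod 127 = 42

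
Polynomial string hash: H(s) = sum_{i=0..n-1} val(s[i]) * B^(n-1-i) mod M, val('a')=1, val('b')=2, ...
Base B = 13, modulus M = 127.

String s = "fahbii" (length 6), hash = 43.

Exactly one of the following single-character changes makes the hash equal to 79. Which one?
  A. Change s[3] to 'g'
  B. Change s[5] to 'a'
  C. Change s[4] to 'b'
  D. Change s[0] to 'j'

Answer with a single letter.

Answer: C

Derivation:
Option A: s[3]='b'->'g', delta=(7-2)*13^2 mod 127 = 83, hash=43+83 mod 127 = 126
Option B: s[5]='i'->'a', delta=(1-9)*13^0 mod 127 = 119, hash=43+119 mod 127 = 35
Option C: s[4]='i'->'b', delta=(2-9)*13^1 mod 127 = 36, hash=43+36 mod 127 = 79 <-- target
Option D: s[0]='f'->'j', delta=(10-6)*13^5 mod 127 = 34, hash=43+34 mod 127 = 77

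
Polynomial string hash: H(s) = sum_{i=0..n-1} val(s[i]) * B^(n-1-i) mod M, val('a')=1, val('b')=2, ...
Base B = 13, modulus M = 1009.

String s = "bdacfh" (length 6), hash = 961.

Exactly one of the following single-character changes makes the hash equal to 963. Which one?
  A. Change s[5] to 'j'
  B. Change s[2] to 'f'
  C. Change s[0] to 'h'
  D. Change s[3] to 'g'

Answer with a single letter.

Answer: A

Derivation:
Option A: s[5]='h'->'j', delta=(10-8)*13^0 mod 1009 = 2, hash=961+2 mod 1009 = 963 <-- target
Option B: s[2]='a'->'f', delta=(6-1)*13^3 mod 1009 = 895, hash=961+895 mod 1009 = 847
Option C: s[0]='b'->'h', delta=(8-2)*13^5 mod 1009 = 895, hash=961+895 mod 1009 = 847
Option D: s[3]='c'->'g', delta=(7-3)*13^2 mod 1009 = 676, hash=961+676 mod 1009 = 628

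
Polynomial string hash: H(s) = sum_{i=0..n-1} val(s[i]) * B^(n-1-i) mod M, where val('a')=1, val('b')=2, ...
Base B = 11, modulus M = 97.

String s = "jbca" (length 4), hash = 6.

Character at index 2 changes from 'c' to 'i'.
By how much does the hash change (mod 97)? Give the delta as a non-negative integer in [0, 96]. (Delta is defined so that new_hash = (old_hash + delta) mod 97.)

Delta formula: (val(new) - val(old)) * B^(n-1-k) mod M
  val('i') - val('c') = 9 - 3 = 6
  B^(n-1-k) = 11^1 mod 97 = 11
  Delta = 6 * 11 mod 97 = 66

Answer: 66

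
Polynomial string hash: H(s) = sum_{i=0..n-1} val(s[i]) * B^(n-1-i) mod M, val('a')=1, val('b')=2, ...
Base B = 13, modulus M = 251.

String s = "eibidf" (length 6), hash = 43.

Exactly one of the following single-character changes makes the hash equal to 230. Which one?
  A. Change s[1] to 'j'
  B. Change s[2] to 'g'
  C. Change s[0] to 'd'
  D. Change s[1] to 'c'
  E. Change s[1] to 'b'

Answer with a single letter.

Option A: s[1]='i'->'j', delta=(10-9)*13^4 mod 251 = 198, hash=43+198 mod 251 = 241
Option B: s[2]='b'->'g', delta=(7-2)*13^3 mod 251 = 192, hash=43+192 mod 251 = 235
Option C: s[0]='e'->'d', delta=(4-5)*13^5 mod 251 = 187, hash=43+187 mod 251 = 230 <-- target
Option D: s[1]='i'->'c', delta=(3-9)*13^4 mod 251 = 67, hash=43+67 mod 251 = 110
Option E: s[1]='i'->'b', delta=(2-9)*13^4 mod 251 = 120, hash=43+120 mod 251 = 163

Answer: C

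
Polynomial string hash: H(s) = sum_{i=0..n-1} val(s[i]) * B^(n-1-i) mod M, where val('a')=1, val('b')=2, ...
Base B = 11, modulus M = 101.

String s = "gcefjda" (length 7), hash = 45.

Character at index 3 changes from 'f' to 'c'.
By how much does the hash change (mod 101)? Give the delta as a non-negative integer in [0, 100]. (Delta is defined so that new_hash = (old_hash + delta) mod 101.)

Answer: 47

Derivation:
Delta formula: (val(new) - val(old)) * B^(n-1-k) mod M
  val('c') - val('f') = 3 - 6 = -3
  B^(n-1-k) = 11^3 mod 101 = 18
  Delta = -3 * 18 mod 101 = 47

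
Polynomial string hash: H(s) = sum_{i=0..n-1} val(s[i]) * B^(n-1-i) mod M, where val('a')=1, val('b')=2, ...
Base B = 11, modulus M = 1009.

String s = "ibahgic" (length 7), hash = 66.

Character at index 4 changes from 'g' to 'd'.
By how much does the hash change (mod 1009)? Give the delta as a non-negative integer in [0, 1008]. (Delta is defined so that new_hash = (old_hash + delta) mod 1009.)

Delta formula: (val(new) - val(old)) * B^(n-1-k) mod M
  val('d') - val('g') = 4 - 7 = -3
  B^(n-1-k) = 11^2 mod 1009 = 121
  Delta = -3 * 121 mod 1009 = 646

Answer: 646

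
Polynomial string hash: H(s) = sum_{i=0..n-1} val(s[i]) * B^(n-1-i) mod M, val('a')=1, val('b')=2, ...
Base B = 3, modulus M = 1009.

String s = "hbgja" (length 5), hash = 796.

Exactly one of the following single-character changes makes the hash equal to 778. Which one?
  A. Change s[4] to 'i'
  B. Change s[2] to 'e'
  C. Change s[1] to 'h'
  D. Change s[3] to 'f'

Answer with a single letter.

Option A: s[4]='a'->'i', delta=(9-1)*3^0 mod 1009 = 8, hash=796+8 mod 1009 = 804
Option B: s[2]='g'->'e', delta=(5-7)*3^2 mod 1009 = 991, hash=796+991 mod 1009 = 778 <-- target
Option C: s[1]='b'->'h', delta=(8-2)*3^3 mod 1009 = 162, hash=796+162 mod 1009 = 958
Option D: s[3]='j'->'f', delta=(6-10)*3^1 mod 1009 = 997, hash=796+997 mod 1009 = 784

Answer: B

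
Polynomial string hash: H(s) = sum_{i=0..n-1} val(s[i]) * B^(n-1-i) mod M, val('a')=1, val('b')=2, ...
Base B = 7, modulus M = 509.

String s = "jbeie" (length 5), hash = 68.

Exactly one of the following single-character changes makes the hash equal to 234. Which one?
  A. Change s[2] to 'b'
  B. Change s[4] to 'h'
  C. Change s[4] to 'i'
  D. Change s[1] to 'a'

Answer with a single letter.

Answer: D

Derivation:
Option A: s[2]='e'->'b', delta=(2-5)*7^2 mod 509 = 362, hash=68+362 mod 509 = 430
Option B: s[4]='e'->'h', delta=(8-5)*7^0 mod 509 = 3, hash=68+3 mod 509 = 71
Option C: s[4]='e'->'i', delta=(9-5)*7^0 mod 509 = 4, hash=68+4 mod 509 = 72
Option D: s[1]='b'->'a', delta=(1-2)*7^3 mod 509 = 166, hash=68+166 mod 509 = 234 <-- target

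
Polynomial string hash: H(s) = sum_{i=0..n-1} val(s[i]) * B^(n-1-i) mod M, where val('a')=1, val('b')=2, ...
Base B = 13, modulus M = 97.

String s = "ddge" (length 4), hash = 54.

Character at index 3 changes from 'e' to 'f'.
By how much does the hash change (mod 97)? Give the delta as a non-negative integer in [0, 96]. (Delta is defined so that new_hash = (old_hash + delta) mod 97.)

Answer: 1

Derivation:
Delta formula: (val(new) - val(old)) * B^(n-1-k) mod M
  val('f') - val('e') = 6 - 5 = 1
  B^(n-1-k) = 13^0 mod 97 = 1
  Delta = 1 * 1 mod 97 = 1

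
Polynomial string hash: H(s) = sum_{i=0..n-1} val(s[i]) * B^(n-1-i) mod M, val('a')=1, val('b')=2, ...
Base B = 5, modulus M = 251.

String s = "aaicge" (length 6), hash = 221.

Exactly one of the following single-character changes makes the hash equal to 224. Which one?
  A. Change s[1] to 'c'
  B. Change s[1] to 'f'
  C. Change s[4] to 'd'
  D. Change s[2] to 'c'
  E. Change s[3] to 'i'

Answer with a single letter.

Answer: D

Derivation:
Option A: s[1]='a'->'c', delta=(3-1)*5^4 mod 251 = 246, hash=221+246 mod 251 = 216
Option B: s[1]='a'->'f', delta=(6-1)*5^4 mod 251 = 113, hash=221+113 mod 251 = 83
Option C: s[4]='g'->'d', delta=(4-7)*5^1 mod 251 = 236, hash=221+236 mod 251 = 206
Option D: s[2]='i'->'c', delta=(3-9)*5^3 mod 251 = 3, hash=221+3 mod 251 = 224 <-- target
Option E: s[3]='c'->'i', delta=(9-3)*5^2 mod 251 = 150, hash=221+150 mod 251 = 120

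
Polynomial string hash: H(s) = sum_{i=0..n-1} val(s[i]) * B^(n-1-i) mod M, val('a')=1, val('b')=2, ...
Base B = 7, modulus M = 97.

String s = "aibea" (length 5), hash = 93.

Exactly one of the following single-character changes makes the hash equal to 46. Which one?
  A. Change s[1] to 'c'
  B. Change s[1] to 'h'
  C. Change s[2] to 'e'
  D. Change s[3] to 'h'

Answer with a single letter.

Option A: s[1]='i'->'c', delta=(3-9)*7^3 mod 97 = 76, hash=93+76 mod 97 = 72
Option B: s[1]='i'->'h', delta=(8-9)*7^3 mod 97 = 45, hash=93+45 mod 97 = 41
Option C: s[2]='b'->'e', delta=(5-2)*7^2 mod 97 = 50, hash=93+50 mod 97 = 46 <-- target
Option D: s[3]='e'->'h', delta=(8-5)*7^1 mod 97 = 21, hash=93+21 mod 97 = 17

Answer: C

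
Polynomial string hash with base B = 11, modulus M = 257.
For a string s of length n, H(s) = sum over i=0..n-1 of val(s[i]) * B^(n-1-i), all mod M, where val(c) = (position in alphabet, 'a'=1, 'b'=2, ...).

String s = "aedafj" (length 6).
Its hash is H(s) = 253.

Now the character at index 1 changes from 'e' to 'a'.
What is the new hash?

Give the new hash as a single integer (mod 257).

val('e') = 5, val('a') = 1
Position k = 1, exponent = n-1-k = 4
B^4 mod M = 11^4 mod 257 = 249
Delta = (1 - 5) * 249 mod 257 = 32
New hash = (253 + 32) mod 257 = 28

Answer: 28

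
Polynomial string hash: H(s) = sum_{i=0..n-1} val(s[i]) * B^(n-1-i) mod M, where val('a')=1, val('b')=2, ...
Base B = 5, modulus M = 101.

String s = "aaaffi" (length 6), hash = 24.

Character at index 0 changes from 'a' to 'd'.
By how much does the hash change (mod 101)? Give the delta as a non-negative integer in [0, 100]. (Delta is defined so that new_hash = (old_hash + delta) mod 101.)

Answer: 83

Derivation:
Delta formula: (val(new) - val(old)) * B^(n-1-k) mod M
  val('d') - val('a') = 4 - 1 = 3
  B^(n-1-k) = 5^5 mod 101 = 95
  Delta = 3 * 95 mod 101 = 83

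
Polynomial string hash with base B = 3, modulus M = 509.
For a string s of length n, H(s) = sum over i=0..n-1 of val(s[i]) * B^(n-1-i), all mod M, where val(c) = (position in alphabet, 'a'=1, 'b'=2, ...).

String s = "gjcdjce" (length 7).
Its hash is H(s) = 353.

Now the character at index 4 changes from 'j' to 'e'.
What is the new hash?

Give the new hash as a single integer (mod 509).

Answer: 308

Derivation:
val('j') = 10, val('e') = 5
Position k = 4, exponent = n-1-k = 2
B^2 mod M = 3^2 mod 509 = 9
Delta = (5 - 10) * 9 mod 509 = 464
New hash = (353 + 464) mod 509 = 308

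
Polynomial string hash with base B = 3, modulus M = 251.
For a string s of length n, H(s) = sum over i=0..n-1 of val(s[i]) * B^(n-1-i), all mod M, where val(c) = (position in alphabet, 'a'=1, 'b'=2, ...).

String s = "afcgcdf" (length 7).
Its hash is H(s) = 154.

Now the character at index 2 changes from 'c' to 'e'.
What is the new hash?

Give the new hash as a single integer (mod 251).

val('c') = 3, val('e') = 5
Position k = 2, exponent = n-1-k = 4
B^4 mod M = 3^4 mod 251 = 81
Delta = (5 - 3) * 81 mod 251 = 162
New hash = (154 + 162) mod 251 = 65

Answer: 65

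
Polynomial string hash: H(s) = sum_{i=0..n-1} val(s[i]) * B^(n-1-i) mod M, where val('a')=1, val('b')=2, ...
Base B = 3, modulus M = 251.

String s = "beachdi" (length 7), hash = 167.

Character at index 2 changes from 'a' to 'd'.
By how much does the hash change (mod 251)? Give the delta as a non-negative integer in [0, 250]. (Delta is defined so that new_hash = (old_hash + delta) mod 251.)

Answer: 243

Derivation:
Delta formula: (val(new) - val(old)) * B^(n-1-k) mod M
  val('d') - val('a') = 4 - 1 = 3
  B^(n-1-k) = 3^4 mod 251 = 81
  Delta = 3 * 81 mod 251 = 243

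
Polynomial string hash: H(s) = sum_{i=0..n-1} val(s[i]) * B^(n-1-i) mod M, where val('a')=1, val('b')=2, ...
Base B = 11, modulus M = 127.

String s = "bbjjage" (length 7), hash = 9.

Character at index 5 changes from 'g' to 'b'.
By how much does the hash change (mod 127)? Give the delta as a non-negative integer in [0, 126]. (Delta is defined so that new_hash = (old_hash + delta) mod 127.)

Answer: 72

Derivation:
Delta formula: (val(new) - val(old)) * B^(n-1-k) mod M
  val('b') - val('g') = 2 - 7 = -5
  B^(n-1-k) = 11^1 mod 127 = 11
  Delta = -5 * 11 mod 127 = 72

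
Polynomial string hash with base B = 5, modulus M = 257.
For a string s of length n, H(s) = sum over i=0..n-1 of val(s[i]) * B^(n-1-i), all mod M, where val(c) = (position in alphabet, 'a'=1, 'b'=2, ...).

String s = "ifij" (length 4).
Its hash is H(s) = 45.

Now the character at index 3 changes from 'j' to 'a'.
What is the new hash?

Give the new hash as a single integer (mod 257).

val('j') = 10, val('a') = 1
Position k = 3, exponent = n-1-k = 0
B^0 mod M = 5^0 mod 257 = 1
Delta = (1 - 10) * 1 mod 257 = 248
New hash = (45 + 248) mod 257 = 36

Answer: 36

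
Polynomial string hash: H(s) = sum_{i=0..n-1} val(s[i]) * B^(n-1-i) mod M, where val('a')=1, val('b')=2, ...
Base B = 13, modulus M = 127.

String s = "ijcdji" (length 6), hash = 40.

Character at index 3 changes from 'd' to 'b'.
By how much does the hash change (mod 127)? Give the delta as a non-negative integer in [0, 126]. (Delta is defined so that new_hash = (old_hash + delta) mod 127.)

Delta formula: (val(new) - val(old)) * B^(n-1-k) mod M
  val('b') - val('d') = 2 - 4 = -2
  B^(n-1-k) = 13^2 mod 127 = 42
  Delta = -2 * 42 mod 127 = 43

Answer: 43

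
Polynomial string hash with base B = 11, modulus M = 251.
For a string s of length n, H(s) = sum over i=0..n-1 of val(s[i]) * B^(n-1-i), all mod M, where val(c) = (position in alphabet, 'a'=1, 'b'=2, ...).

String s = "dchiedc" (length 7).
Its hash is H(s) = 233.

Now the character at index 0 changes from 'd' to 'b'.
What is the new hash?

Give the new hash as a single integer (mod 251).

Answer: 227

Derivation:
val('d') = 4, val('b') = 2
Position k = 0, exponent = n-1-k = 6
B^6 mod M = 11^6 mod 251 = 3
Delta = (2 - 4) * 3 mod 251 = 245
New hash = (233 + 245) mod 251 = 227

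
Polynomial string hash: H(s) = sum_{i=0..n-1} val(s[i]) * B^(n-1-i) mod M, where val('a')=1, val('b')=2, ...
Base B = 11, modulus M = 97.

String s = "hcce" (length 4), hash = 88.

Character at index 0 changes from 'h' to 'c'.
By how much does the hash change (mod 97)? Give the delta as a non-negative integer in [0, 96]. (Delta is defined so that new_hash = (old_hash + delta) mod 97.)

Answer: 38

Derivation:
Delta formula: (val(new) - val(old)) * B^(n-1-k) mod M
  val('c') - val('h') = 3 - 8 = -5
  B^(n-1-k) = 11^3 mod 97 = 70
  Delta = -5 * 70 mod 97 = 38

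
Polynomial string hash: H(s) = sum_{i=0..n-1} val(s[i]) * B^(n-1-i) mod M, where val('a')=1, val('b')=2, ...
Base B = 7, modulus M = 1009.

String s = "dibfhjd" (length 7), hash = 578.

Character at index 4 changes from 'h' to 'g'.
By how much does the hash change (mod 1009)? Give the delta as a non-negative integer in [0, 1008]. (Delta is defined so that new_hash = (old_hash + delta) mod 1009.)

Delta formula: (val(new) - val(old)) * B^(n-1-k) mod M
  val('g') - val('h') = 7 - 8 = -1
  B^(n-1-k) = 7^2 mod 1009 = 49
  Delta = -1 * 49 mod 1009 = 960

Answer: 960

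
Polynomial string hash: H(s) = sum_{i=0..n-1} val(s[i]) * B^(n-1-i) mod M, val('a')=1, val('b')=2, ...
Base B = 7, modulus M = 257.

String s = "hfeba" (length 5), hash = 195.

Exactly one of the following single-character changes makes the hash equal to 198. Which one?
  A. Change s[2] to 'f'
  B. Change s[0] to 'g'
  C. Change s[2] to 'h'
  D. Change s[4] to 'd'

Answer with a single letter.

Answer: D

Derivation:
Option A: s[2]='e'->'f', delta=(6-5)*7^2 mod 257 = 49, hash=195+49 mod 257 = 244
Option B: s[0]='h'->'g', delta=(7-8)*7^4 mod 257 = 169, hash=195+169 mod 257 = 107
Option C: s[2]='e'->'h', delta=(8-5)*7^2 mod 257 = 147, hash=195+147 mod 257 = 85
Option D: s[4]='a'->'d', delta=(4-1)*7^0 mod 257 = 3, hash=195+3 mod 257 = 198 <-- target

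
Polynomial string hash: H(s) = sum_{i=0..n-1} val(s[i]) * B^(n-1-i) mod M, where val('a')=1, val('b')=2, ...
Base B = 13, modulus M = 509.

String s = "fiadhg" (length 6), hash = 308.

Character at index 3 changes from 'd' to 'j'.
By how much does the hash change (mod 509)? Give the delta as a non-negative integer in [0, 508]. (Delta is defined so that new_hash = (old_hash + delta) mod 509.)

Answer: 505

Derivation:
Delta formula: (val(new) - val(old)) * B^(n-1-k) mod M
  val('j') - val('d') = 10 - 4 = 6
  B^(n-1-k) = 13^2 mod 509 = 169
  Delta = 6 * 169 mod 509 = 505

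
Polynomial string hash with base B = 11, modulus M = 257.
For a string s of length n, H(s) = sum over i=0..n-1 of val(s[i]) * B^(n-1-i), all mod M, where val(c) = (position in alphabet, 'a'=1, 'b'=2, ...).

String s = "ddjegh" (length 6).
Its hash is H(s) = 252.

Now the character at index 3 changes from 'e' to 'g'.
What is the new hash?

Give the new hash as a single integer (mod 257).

Answer: 237

Derivation:
val('e') = 5, val('g') = 7
Position k = 3, exponent = n-1-k = 2
B^2 mod M = 11^2 mod 257 = 121
Delta = (7 - 5) * 121 mod 257 = 242
New hash = (252 + 242) mod 257 = 237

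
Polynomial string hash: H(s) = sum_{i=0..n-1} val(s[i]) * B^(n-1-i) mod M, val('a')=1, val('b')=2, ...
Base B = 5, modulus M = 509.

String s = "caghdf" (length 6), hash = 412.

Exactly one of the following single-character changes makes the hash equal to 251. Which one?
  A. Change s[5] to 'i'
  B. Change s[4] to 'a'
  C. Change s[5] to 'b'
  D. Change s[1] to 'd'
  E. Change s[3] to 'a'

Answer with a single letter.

Answer: D

Derivation:
Option A: s[5]='f'->'i', delta=(9-6)*5^0 mod 509 = 3, hash=412+3 mod 509 = 415
Option B: s[4]='d'->'a', delta=(1-4)*5^1 mod 509 = 494, hash=412+494 mod 509 = 397
Option C: s[5]='f'->'b', delta=(2-6)*5^0 mod 509 = 505, hash=412+505 mod 509 = 408
Option D: s[1]='a'->'d', delta=(4-1)*5^4 mod 509 = 348, hash=412+348 mod 509 = 251 <-- target
Option E: s[3]='h'->'a', delta=(1-8)*5^2 mod 509 = 334, hash=412+334 mod 509 = 237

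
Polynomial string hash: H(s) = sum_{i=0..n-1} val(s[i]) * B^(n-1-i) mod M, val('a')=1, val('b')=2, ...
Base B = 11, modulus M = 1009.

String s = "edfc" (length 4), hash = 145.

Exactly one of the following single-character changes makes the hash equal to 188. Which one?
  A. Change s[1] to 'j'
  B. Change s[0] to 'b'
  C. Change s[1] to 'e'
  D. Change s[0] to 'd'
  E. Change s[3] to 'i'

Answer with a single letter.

Answer: B

Derivation:
Option A: s[1]='d'->'j', delta=(10-4)*11^2 mod 1009 = 726, hash=145+726 mod 1009 = 871
Option B: s[0]='e'->'b', delta=(2-5)*11^3 mod 1009 = 43, hash=145+43 mod 1009 = 188 <-- target
Option C: s[1]='d'->'e', delta=(5-4)*11^2 mod 1009 = 121, hash=145+121 mod 1009 = 266
Option D: s[0]='e'->'d', delta=(4-5)*11^3 mod 1009 = 687, hash=145+687 mod 1009 = 832
Option E: s[3]='c'->'i', delta=(9-3)*11^0 mod 1009 = 6, hash=145+6 mod 1009 = 151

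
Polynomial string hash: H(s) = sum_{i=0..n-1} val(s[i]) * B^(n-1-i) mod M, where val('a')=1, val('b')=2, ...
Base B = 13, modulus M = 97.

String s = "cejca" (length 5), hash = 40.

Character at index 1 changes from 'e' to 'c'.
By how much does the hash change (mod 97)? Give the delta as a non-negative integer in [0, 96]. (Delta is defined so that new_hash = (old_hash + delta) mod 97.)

Answer: 68

Derivation:
Delta formula: (val(new) - val(old)) * B^(n-1-k) mod M
  val('c') - val('e') = 3 - 5 = -2
  B^(n-1-k) = 13^3 mod 97 = 63
  Delta = -2 * 63 mod 97 = 68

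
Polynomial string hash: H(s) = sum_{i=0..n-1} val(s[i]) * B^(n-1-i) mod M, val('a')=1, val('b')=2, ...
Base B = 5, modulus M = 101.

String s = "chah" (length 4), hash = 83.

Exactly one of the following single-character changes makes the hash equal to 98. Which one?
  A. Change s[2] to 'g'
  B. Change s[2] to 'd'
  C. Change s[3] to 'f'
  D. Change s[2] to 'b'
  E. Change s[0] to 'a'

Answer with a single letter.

Option A: s[2]='a'->'g', delta=(7-1)*5^1 mod 101 = 30, hash=83+30 mod 101 = 12
Option B: s[2]='a'->'d', delta=(4-1)*5^1 mod 101 = 15, hash=83+15 mod 101 = 98 <-- target
Option C: s[3]='h'->'f', delta=(6-8)*5^0 mod 101 = 99, hash=83+99 mod 101 = 81
Option D: s[2]='a'->'b', delta=(2-1)*5^1 mod 101 = 5, hash=83+5 mod 101 = 88
Option E: s[0]='c'->'a', delta=(1-3)*5^3 mod 101 = 53, hash=83+53 mod 101 = 35

Answer: B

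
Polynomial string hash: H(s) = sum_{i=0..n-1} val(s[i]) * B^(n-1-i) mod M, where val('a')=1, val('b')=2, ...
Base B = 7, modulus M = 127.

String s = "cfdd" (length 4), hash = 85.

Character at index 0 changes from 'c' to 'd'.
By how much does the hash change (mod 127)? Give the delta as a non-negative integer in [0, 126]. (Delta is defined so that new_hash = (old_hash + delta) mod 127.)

Answer: 89

Derivation:
Delta formula: (val(new) - val(old)) * B^(n-1-k) mod M
  val('d') - val('c') = 4 - 3 = 1
  B^(n-1-k) = 7^3 mod 127 = 89
  Delta = 1 * 89 mod 127 = 89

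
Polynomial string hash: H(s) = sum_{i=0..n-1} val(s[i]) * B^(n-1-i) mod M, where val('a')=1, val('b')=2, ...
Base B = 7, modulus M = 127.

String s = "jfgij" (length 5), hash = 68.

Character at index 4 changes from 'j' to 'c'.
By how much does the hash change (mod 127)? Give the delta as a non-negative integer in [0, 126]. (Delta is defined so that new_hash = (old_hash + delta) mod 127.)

Delta formula: (val(new) - val(old)) * B^(n-1-k) mod M
  val('c') - val('j') = 3 - 10 = -7
  B^(n-1-k) = 7^0 mod 127 = 1
  Delta = -7 * 1 mod 127 = 120

Answer: 120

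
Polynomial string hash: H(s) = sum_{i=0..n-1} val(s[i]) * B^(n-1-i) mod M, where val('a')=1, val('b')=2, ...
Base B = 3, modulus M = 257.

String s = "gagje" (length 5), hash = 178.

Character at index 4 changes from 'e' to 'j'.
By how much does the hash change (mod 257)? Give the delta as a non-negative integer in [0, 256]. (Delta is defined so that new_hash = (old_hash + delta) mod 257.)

Delta formula: (val(new) - val(old)) * B^(n-1-k) mod M
  val('j') - val('e') = 10 - 5 = 5
  B^(n-1-k) = 3^0 mod 257 = 1
  Delta = 5 * 1 mod 257 = 5

Answer: 5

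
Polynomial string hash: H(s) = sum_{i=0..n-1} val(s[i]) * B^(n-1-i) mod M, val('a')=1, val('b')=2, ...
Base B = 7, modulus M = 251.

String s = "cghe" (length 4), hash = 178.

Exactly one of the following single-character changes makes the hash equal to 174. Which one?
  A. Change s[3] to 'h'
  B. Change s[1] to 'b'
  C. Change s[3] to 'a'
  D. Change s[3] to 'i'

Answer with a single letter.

Option A: s[3]='e'->'h', delta=(8-5)*7^0 mod 251 = 3, hash=178+3 mod 251 = 181
Option B: s[1]='g'->'b', delta=(2-7)*7^2 mod 251 = 6, hash=178+6 mod 251 = 184
Option C: s[3]='e'->'a', delta=(1-5)*7^0 mod 251 = 247, hash=178+247 mod 251 = 174 <-- target
Option D: s[3]='e'->'i', delta=(9-5)*7^0 mod 251 = 4, hash=178+4 mod 251 = 182

Answer: C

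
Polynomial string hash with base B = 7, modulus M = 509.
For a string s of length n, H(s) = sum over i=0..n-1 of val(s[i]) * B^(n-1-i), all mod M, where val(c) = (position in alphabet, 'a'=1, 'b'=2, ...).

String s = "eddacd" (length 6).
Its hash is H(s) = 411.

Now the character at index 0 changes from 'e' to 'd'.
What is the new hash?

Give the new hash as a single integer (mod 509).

Answer: 401

Derivation:
val('e') = 5, val('d') = 4
Position k = 0, exponent = n-1-k = 5
B^5 mod M = 7^5 mod 509 = 10
Delta = (4 - 5) * 10 mod 509 = 499
New hash = (411 + 499) mod 509 = 401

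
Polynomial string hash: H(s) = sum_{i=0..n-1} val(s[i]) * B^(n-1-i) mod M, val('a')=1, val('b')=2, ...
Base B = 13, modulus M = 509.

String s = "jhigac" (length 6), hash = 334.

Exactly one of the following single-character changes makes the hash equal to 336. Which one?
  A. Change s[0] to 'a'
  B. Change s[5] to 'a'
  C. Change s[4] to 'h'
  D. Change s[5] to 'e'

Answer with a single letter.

Option A: s[0]='j'->'a', delta=(1-10)*13^5 mod 509 = 457, hash=334+457 mod 509 = 282
Option B: s[5]='c'->'a', delta=(1-3)*13^0 mod 509 = 507, hash=334+507 mod 509 = 332
Option C: s[4]='a'->'h', delta=(8-1)*13^1 mod 509 = 91, hash=334+91 mod 509 = 425
Option D: s[5]='c'->'e', delta=(5-3)*13^0 mod 509 = 2, hash=334+2 mod 509 = 336 <-- target

Answer: D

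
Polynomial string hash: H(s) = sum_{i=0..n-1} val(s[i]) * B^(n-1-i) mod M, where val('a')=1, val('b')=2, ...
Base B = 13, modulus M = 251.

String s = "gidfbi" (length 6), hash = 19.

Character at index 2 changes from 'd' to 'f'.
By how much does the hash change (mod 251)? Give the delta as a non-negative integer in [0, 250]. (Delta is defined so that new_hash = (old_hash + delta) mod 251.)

Answer: 127

Derivation:
Delta formula: (val(new) - val(old)) * B^(n-1-k) mod M
  val('f') - val('d') = 6 - 4 = 2
  B^(n-1-k) = 13^3 mod 251 = 189
  Delta = 2 * 189 mod 251 = 127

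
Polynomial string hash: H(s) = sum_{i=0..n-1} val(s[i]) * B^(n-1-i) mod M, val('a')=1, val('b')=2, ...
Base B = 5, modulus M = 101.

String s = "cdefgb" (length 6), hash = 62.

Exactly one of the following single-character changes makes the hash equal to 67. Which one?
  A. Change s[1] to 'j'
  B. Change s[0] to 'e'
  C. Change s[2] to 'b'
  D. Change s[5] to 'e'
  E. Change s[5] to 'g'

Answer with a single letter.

Option A: s[1]='d'->'j', delta=(10-4)*5^4 mod 101 = 13, hash=62+13 mod 101 = 75
Option B: s[0]='c'->'e', delta=(5-3)*5^5 mod 101 = 89, hash=62+89 mod 101 = 50
Option C: s[2]='e'->'b', delta=(2-5)*5^3 mod 101 = 29, hash=62+29 mod 101 = 91
Option D: s[5]='b'->'e', delta=(5-2)*5^0 mod 101 = 3, hash=62+3 mod 101 = 65
Option E: s[5]='b'->'g', delta=(7-2)*5^0 mod 101 = 5, hash=62+5 mod 101 = 67 <-- target

Answer: E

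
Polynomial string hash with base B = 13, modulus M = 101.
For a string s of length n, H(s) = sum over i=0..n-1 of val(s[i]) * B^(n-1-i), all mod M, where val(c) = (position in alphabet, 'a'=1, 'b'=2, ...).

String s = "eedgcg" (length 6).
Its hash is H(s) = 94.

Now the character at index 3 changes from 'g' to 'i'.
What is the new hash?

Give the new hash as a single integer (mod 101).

Answer: 28

Derivation:
val('g') = 7, val('i') = 9
Position k = 3, exponent = n-1-k = 2
B^2 mod M = 13^2 mod 101 = 68
Delta = (9 - 7) * 68 mod 101 = 35
New hash = (94 + 35) mod 101 = 28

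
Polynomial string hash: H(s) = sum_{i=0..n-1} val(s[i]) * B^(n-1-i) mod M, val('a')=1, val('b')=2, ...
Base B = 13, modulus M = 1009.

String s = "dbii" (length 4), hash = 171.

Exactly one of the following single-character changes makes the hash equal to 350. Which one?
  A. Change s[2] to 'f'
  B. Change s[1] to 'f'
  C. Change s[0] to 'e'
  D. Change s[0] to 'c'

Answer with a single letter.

Option A: s[2]='i'->'f', delta=(6-9)*13^1 mod 1009 = 970, hash=171+970 mod 1009 = 132
Option B: s[1]='b'->'f', delta=(6-2)*13^2 mod 1009 = 676, hash=171+676 mod 1009 = 847
Option C: s[0]='d'->'e', delta=(5-4)*13^3 mod 1009 = 179, hash=171+179 mod 1009 = 350 <-- target
Option D: s[0]='d'->'c', delta=(3-4)*13^3 mod 1009 = 830, hash=171+830 mod 1009 = 1001

Answer: C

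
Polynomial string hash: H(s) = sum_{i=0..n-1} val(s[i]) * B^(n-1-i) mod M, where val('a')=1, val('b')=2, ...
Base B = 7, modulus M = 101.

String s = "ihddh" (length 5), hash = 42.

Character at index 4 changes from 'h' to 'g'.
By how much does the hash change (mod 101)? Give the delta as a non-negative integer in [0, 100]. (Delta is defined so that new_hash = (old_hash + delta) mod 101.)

Delta formula: (val(new) - val(old)) * B^(n-1-k) mod M
  val('g') - val('h') = 7 - 8 = -1
  B^(n-1-k) = 7^0 mod 101 = 1
  Delta = -1 * 1 mod 101 = 100

Answer: 100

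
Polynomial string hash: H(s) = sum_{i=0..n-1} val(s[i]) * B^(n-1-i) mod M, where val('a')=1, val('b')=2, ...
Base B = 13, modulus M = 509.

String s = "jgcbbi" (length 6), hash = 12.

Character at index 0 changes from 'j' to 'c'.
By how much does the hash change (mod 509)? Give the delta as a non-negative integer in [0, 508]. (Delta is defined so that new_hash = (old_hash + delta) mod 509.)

Delta formula: (val(new) - val(old)) * B^(n-1-k) mod M
  val('c') - val('j') = 3 - 10 = -7
  B^(n-1-k) = 13^5 mod 509 = 232
  Delta = -7 * 232 mod 509 = 412

Answer: 412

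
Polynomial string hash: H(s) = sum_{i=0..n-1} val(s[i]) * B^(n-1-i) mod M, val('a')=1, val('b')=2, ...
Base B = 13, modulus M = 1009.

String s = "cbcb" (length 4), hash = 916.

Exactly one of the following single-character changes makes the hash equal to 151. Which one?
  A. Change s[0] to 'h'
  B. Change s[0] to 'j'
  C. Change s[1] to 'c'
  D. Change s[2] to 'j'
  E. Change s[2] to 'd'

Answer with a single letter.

Answer: B

Derivation:
Option A: s[0]='c'->'h', delta=(8-3)*13^3 mod 1009 = 895, hash=916+895 mod 1009 = 802
Option B: s[0]='c'->'j', delta=(10-3)*13^3 mod 1009 = 244, hash=916+244 mod 1009 = 151 <-- target
Option C: s[1]='b'->'c', delta=(3-2)*13^2 mod 1009 = 169, hash=916+169 mod 1009 = 76
Option D: s[2]='c'->'j', delta=(10-3)*13^1 mod 1009 = 91, hash=916+91 mod 1009 = 1007
Option E: s[2]='c'->'d', delta=(4-3)*13^1 mod 1009 = 13, hash=916+13 mod 1009 = 929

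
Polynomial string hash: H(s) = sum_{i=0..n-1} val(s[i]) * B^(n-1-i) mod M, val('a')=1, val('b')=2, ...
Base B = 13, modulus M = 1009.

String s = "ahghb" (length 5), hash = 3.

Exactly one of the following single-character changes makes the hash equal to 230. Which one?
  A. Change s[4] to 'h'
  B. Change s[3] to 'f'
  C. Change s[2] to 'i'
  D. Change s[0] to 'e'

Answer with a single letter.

Option A: s[4]='b'->'h', delta=(8-2)*13^0 mod 1009 = 6, hash=3+6 mod 1009 = 9
Option B: s[3]='h'->'f', delta=(6-8)*13^1 mod 1009 = 983, hash=3+983 mod 1009 = 986
Option C: s[2]='g'->'i', delta=(9-7)*13^2 mod 1009 = 338, hash=3+338 mod 1009 = 341
Option D: s[0]='a'->'e', delta=(5-1)*13^4 mod 1009 = 227, hash=3+227 mod 1009 = 230 <-- target

Answer: D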